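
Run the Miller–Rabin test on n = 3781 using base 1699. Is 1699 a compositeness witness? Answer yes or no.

n − 1 = 3780 = 2^2 · 945, so s = 2 and d = 945.
x_0 = 1699^945 mod 3781 = 3780.
x_0 = 3780 ≡ −1, so 1699 is not a witness.

no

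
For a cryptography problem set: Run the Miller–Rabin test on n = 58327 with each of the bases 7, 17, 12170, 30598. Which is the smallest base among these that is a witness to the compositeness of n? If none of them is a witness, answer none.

n − 1 = 58326 = 2^1 · 29163, so s = 1 and d = 29163.
Base 7: x_0 = 7^29163 mod 58327 = 29543. x_0 ∉ {1, 58326} and s = 1, so 7 is a Miller–Rabin witness and 58327 is composite.
Base 17: x_0 = 17^29163 mod 58327 = 14841. x_0 ∉ {1, 58326} and s = 1, so 17 is a Miller–Rabin witness and 58327 is composite.
Base 12170: x_0 = 12170^29163 mod 58327 = 34247. x_0 ∉ {1, 58326} and s = 1, so 12170 is a Miller–Rabin witness and 58327 is composite.
Base 30598: x_0 = 30598^29163 mod 58327 = 7098. x_0 ∉ {1, 58326} and s = 1, so 30598 is a Miller–Rabin witness and 58327 is composite.
The smallest witness among the given bases is 7.

7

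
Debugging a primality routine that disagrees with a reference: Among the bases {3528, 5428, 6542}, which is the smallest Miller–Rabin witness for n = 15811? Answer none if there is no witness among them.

5428

n − 1 = 15810 = 2^1 · 7905, so s = 1 and d = 7905.
Base 3528: x_0 = 3528^7905 mod 15811 = 15810. x_0 = 15810 ≡ −1, so 3528 is not a witness.
Base 5428: x_0 = 5428^7905 mod 15811 = 13239. x_0 ∉ {1, 15810} and s = 1, so 5428 is a Miller–Rabin witness and 15811 is composite.
Base 6542: x_0 = 6542^7905 mod 15811 = 9750. x_0 ∉ {1, 15810} and s = 1, so 6542 is a Miller–Rabin witness and 15811 is composite.
The smallest witness among the given bases is 5428.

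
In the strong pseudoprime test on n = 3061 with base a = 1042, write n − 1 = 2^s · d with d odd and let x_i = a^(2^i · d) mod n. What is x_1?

3060

n − 1 = 3060 = 2^2 · 765, so s = 2 and d = 765.
x_0 = 1042^765 mod 3061 = 2560.
x_1 = 2560^2 mod 3061 = 3060.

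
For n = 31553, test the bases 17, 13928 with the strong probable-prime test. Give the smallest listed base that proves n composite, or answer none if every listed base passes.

n − 1 = 31552 = 2^6 · 493, so s = 6 and d = 493.
Base 17: x_0 = 17^493 mod 31553 = 24653. x_0 is neither 1 nor 31552, so continue squaring. x_1 = 24653^2 mod 31553 = 28076. x_2 = 28076^2 mod 31553 = 4730. x_3 = 4730^2 mod 31553 = 1823. x_4 = 1823^2 mod 31553 = 10264. x_5 = 10264^2 mod 31553 = 25782. Reached i = s−1 = 5 without hitting −1: 17 is a Miller–Rabin witness and 31553 is composite.
Base 13928: x_0 = 13928^493 mod 31553 = 12588. x_0 is neither 1 nor 31552, so continue squaring. x_1 = 12588^2 mod 31553 = 30131. x_2 = 30131^2 mod 31553 = 2692. x_3 = 2692^2 mod 31553 = 21227. x_4 = 21227^2 mod 31553 = 8689. x_5 = 8689^2 mod 31553 = 23945. Reached i = s−1 = 5 without hitting −1: 13928 is a Miller–Rabin witness and 31553 is composite.
The smallest witness among the given bases is 17.

17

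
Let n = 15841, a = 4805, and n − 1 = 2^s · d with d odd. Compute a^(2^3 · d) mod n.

1023

n − 1 = 15840 = 2^5 · 495, so s = 5 and d = 495.
x_0 = 4805^495 mod 15841 = 5704.
x_1 = 5704^2 mod 15841 = 14043.
x_2 = 14043^2 mod 15841 = 1240.
x_3 = 1240^2 mod 15841 = 1023.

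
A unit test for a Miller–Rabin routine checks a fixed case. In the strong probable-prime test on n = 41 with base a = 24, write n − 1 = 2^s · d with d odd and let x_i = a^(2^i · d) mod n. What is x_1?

32

n − 1 = 40 = 2^3 · 5, so s = 3 and d = 5.
x_0 = 24^5 mod 41 = 14.
x_1 = 14^2 mod 41 = 32.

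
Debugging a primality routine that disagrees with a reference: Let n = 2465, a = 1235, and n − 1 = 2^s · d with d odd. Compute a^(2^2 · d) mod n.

n − 1 = 2464 = 2^5 · 77, so s = 5 and d = 77.
Repeated squaring mod 2465: 1235^1 ≡ 1235, 1235^2 ≡ 1855, 1235^4 ≡ 2350, 1235^8 ≡ 900, 1235^16 ≡ 1480, 1235^32 ≡ 1480, 1235^64 ≡ 1480.
77 = 64 + 8 + 4 + 1, so 1235^77 ≡ 1480·900·2350·1235 ≡ 75 (mod 2465).
x_0 = 75.
x_1 = 75^2 mod 2465 = 695.
x_2 = 695^2 mod 2465 = 2350.

2350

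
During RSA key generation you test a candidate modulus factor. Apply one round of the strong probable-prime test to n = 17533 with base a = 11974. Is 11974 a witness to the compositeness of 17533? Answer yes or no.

yes

n − 1 = 17532 = 2^2 · 4383, so s = 2 and d = 4383.
x_0 = 11974^4383 mod 17533 = 5544.
x_0 is neither 1 nor 17532, so continue squaring.
x_1 = 5544^2 mod 17533 = 587.
Reached i = s−1 = 1 without hitting −1: 11974 is a Miller–Rabin witness and 17533 is composite.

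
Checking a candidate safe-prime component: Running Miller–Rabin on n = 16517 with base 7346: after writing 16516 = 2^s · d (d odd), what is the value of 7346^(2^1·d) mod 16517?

n − 1 = 16516 = 2^2 · 4129, so s = 2 and d = 4129.
Repeated squaring mod 16517: 7346^1 ≡ 7346, 7346^2 ≡ 2677, 7346^4 ≡ 14468, 7346^8 ≡ 3083, 7346^16 ≡ 7614, 7346^32 ≡ 14843, 7346^64 ≡ 10903, 7346^128 ≡ 2560, 7346^256 ≡ 12868, 7346^512 ≡ 2499, 7346^1024 ≡ 1575, 7346^2048 ≡ 3075, 7346^4096 ≡ 7901.
4129 = 4096 + 32 + 1, so 7346^4129 ≡ 7901·14843·7346 ≡ 3125 (mod 16517).
x_0 = 3125.
x_1 = 3125^2 mod 16517 = 4078.

4078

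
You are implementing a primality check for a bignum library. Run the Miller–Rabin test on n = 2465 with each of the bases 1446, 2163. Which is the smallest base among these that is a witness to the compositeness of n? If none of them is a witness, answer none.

n − 1 = 2464 = 2^5 · 77, so s = 5 and d = 77.
Base 1446: x_0 = 1446^77 mod 2465 = 1. x_0 = 1, so 1446 is not a witness.
Base 2163: x_0 = 2163^77 mod 2465 = 2163. x_0 is neither 1 nor 2464, so continue squaring. x_1 = 2163^2 mod 2465 = 2464. x_1 ≡ −1, so 2163 is not a witness.
No listed base is a witness for 2465.

none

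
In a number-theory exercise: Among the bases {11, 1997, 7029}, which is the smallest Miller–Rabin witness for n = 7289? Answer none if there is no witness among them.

11

n − 1 = 7288 = 2^3 · 911, so s = 3 and d = 911.
Base 11: x_0 = 11^911 mod 7289 = 6539. x_0 is neither 1 nor 7288, so continue squaring. x_1 = 6539^2 mod 7289 = 1247. x_2 = 1247^2 mod 7289 = 2452. Reached i = s−1 = 2 without hitting −1: 11 is a Miller–Rabin witness and 7289 is composite.
Base 1997: x_0 = 1997^911 mod 7289 = 3255. x_0 is neither 1 nor 7288, so continue squaring. x_1 = 3255^2 mod 7289 = 4108. x_2 = 4108^2 mod 7289 = 1629. Reached i = s−1 = 2 without hitting −1: 1997 is a Miller–Rabin witness and 7289 is composite.
Base 7029: x_0 = 7029^911 mod 7289 = 6807. x_0 is neither 1 nor 7288, so continue squaring. x_1 = 6807^2 mod 7289 = 6365. x_2 = 6365^2 mod 7289 = 963. Reached i = s−1 = 2 without hitting −1: 7029 is a Miller–Rabin witness and 7289 is composite.
The smallest witness among the given bases is 11.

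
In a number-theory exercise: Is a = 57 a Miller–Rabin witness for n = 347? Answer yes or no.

n − 1 = 346 = 2^1 · 173, so s = 1 and d = 173.
x_0 = 57^173 mod 347 = 346.
x_0 = 346 ≡ −1, so 57 is not a witness.

no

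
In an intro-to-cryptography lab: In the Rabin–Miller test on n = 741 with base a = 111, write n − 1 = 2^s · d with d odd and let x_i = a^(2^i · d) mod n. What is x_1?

225

n − 1 = 740 = 2^2 · 185, so s = 2 and d = 185.
x_0 = 111^185 mod 741 = 726.
x_1 = 726^2 mod 741 = 225.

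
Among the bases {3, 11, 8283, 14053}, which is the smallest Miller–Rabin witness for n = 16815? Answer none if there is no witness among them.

3

n − 1 = 16814 = 2^1 · 8407, so s = 1 and d = 8407.
Base 3: x_0 = 3^8407 mod 16815 = 5817. x_0 ∉ {1, 16814} and s = 1, so 3 is a Miller–Rabin witness and 16815 is composite.
Base 11: x_0 = 11^8407 mod 16815 = 11126. x_0 ∉ {1, 16814} and s = 1, so 11 is a Miller–Rabin witness and 16815 is composite.
Base 8283: x_0 = 8283^8407 mod 16815 = 5832. x_0 ∉ {1, 16814} and s = 1, so 8283 is a Miller–Rabin witness and 16815 is composite.
Base 14053: x_0 = 14053^8407 mod 16815 = 1627. x_0 ∉ {1, 16814} and s = 1, so 14053 is a Miller–Rabin witness and 16815 is composite.
The smallest witness among the given bases is 3.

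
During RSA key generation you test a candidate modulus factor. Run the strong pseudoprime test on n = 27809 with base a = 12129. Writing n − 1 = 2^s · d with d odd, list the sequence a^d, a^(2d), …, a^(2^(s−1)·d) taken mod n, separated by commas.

19296, 915, 2955, 27808, 1

n − 1 = 27808 = 2^5 · 869, so s = 5 and d = 869.
x_0 = 12129^869 mod 27809 = 19296.
x_1 = 19296^2 mod 27809 = 915.
x_2 = 915^2 mod 27809 = 2955.
x_3 = 2955^2 mod 27809 = 27808.
x_4 = 27808^2 mod 27809 = 1.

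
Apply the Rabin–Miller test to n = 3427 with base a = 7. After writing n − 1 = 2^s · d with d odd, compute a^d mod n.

2426

n − 1 = 3426 = 2^1 · 1713, so s = 1 and d = 1713.
7^1713 mod 3427 = 2426.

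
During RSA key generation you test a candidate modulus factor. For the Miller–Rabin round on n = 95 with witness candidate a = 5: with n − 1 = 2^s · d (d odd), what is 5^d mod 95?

25

n − 1 = 94 = 2^1 · 47, so s = 1 and d = 47.
5^47 mod 95 = 25.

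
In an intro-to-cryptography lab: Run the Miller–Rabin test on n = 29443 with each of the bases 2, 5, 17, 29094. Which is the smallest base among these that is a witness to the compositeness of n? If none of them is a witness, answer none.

none

n − 1 = 29442 = 2^1 · 14721, so s = 1 and d = 14721.
Base 2: x_0 = 2^14721 mod 29443 = 29442. x_0 = 29442 ≡ −1, so 2 is not a witness.
Base 5: x_0 = 5^14721 mod 29443 = 29442. x_0 = 29442 ≡ −1, so 5 is not a witness.
Base 17: x_0 = 17^14721 mod 29443 = 1. x_0 = 1, so 17 is not a witness.
Base 29094: x_0 = 29094^14721 mod 29443 = 1. x_0 = 1, so 29094 is not a witness.
No listed base is a witness for 29443.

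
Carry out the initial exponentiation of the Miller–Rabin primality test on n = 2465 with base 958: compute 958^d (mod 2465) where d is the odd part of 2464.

2118

n − 1 = 2464 = 2^5 · 77, so s = 5 and d = 77.
958^77 mod 2465 = 2118.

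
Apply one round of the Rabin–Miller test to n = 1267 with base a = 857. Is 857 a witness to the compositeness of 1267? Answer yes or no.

no

n − 1 = 1266 = 2^1 · 633, so s = 1 and d = 633.
Repeated squaring mod 1267: 857^1 ≡ 857, 857^2 ≡ 856, 857^4 ≡ 410, 857^8 ≡ 856, 857^16 ≡ 410, 857^32 ≡ 856, 857^64 ≡ 410, 857^128 ≡ 856, 857^256 ≡ 410, 857^512 ≡ 856.
633 = 512 + 64 + 32 + 16 + 8 + 1, so 857^633 ≡ 856·410·856·410·856·857 ≡ 1266 (mod 1267).
x_0 = 857^633 mod 1267 = 1266.
x_0 = 1266 ≡ −1, so 857 is not a witness.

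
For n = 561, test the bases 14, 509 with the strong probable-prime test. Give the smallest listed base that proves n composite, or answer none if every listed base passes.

14

n − 1 = 560 = 2^4 · 35, so s = 4 and d = 35.
Base 14: x_0 = 14^35 mod 561 = 551. x_0 is neither 1 nor 560, so continue squaring. x_1 = 551^2 mod 561 = 100. x_2 = 100^2 mod 561 = 463. x_3 = 463^2 mod 561 = 67. Reached i = s−1 = 3 without hitting −1: 14 is a Miller–Rabin witness and 561 is composite.
Base 509: x_0 = 509^35 mod 561 = 254. x_0 is neither 1 nor 560, so continue squaring. x_1 = 254^2 mod 561 = 1. x_1 = 1 but x_0 ≠ ±1, a nontrivial square root of 1 — 509 is a witness and 561 is composite.
The smallest witness among the given bases is 14.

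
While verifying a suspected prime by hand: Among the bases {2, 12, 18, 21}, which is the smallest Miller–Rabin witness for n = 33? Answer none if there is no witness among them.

2

n − 1 = 32 = 2^5 · 1, so s = 5 and d = 1.
Base 2: x_0 = 2^1 mod 33 = 2. x_0 is neither 1 nor 32, so continue squaring. x_1 = 2^2 mod 33 = 4. x_2 = 4^2 mod 33 = 16. x_3 = 16^2 mod 33 = 25. x_4 = 25^2 mod 33 = 31. Reached i = s−1 = 4 without hitting −1: 2 is a Miller–Rabin witness and 33 is composite.
Base 12: x_0 = 12^1 mod 33 = 12. x_0 is neither 1 nor 32, so continue squaring. x_1 = 12^2 mod 33 = 12. x_2 = 12^2 mod 33 = 12. x_3 = 12^2 mod 33 = 12. x_4 = 12^2 mod 33 = 12. Reached i = s−1 = 4 without hitting −1: 12 is a Miller–Rabin witness and 33 is composite.
Base 18: x_0 = 18^1 mod 33 = 18. x_0 is neither 1 nor 32, so continue squaring. x_1 = 18^2 mod 33 = 27. x_2 = 27^2 mod 33 = 3. x_3 = 3^2 mod 33 = 9. x_4 = 9^2 mod 33 = 15. Reached i = s−1 = 4 without hitting −1: 18 is a Miller–Rabin witness and 33 is composite.
Base 21: x_0 = 21^1 mod 33 = 21. x_0 is neither 1 nor 32, so continue squaring. x_1 = 21^2 mod 33 = 12. x_2 = 12^2 mod 33 = 12. x_3 = 12^2 mod 33 = 12. x_4 = 12^2 mod 33 = 12. Reached i = s−1 = 4 without hitting −1: 21 is a Miller–Rabin witness and 33 is composite.
The smallest witness among the given bases is 2.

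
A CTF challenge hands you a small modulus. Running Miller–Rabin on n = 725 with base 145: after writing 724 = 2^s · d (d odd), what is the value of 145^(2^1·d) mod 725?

0

n − 1 = 724 = 2^2 · 181, so s = 2 and d = 181.
By repeated squaring, 145^181 ≡ 0 (mod 725).
x_0 = 0.
x_1 = 0^2 mod 725 = 0.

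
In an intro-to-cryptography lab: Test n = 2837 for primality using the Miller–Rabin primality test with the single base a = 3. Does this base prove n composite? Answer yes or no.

no

n − 1 = 2836 = 2^2 · 709, so s = 2 and d = 709.
x_0 = 3^709 mod 2837 = 2421.
x_0 is neither 1 nor 2836, so continue squaring.
x_1 = 2421^2 mod 2837 = 2836.
x_1 ≡ −1, so 3 is not a witness.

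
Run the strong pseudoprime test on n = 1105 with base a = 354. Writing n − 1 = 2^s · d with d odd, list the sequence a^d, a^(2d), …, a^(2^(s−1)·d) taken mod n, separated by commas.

794, 586, 846, 781

n − 1 = 1104 = 2^4 · 69, so s = 4 and d = 69.
x_0 = 354^69 mod 1105 = 794.
x_1 = 794^2 mod 1105 = 586.
x_2 = 586^2 mod 1105 = 846.
x_3 = 846^2 mod 1105 = 781.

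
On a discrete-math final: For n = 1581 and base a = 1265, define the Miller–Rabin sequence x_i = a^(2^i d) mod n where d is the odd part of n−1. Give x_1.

n − 1 = 1580 = 2^2 · 395, so s = 2 and d = 395.
Repeated squaring mod 1581: 1265^1 ≡ 1265, 1265^2 ≡ 253, 1265^4 ≡ 769, 1265^8 ≡ 67, 1265^16 ≡ 1327, 1265^32 ≡ 1276, 1265^64 ≡ 1327, 1265^128 ≡ 1276, 1265^256 ≡ 1327.
395 = 256 + 128 + 8 + 2 + 1, so 1265^395 ≡ 1327·1276·67·253·1265 ≡ 1493 (mod 1581).
x_0 = 1493.
x_1 = 1493^2 mod 1581 = 1420.

1420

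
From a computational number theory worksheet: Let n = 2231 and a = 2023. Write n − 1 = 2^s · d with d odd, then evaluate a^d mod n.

n − 1 = 2230 = 2^1 · 1115, so s = 1 and d = 1115.
2023^1115 mod 2231 = 2000.

2000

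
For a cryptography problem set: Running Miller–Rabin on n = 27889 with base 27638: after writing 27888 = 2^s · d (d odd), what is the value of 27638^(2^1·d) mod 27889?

n − 1 = 27888 = 2^4 · 1743, so s = 4 and d = 1743.
Repeated squaring mod 27889: 27638^1 ≡ 27638, 27638^2 ≡ 7223, 27638^4 ≡ 19299, 27638^8 ≡ 21695, 27638^16 ≡ 18261, 27638^32 ≡ 23237, 27638^64 ≡ 27129, 27638^128 ≡ 19820, 27638^256 ≡ 15835, 27638^512 ≡ 25115, 27638^1024 ≡ 25601.
1743 = 1024 + 512 + 128 + 64 + 8 + 4 + 2 + 1, so 27638^1743 ≡ 25601·25115·19820·27129·21695·19299·7223·27638 ≡ 4007 (mod 27889).
x_0 = 4007.
x_1 = 4007^2 mod 27889 = 19874.

19874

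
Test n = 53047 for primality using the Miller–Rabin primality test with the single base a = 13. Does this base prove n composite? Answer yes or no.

no

n − 1 = 53046 = 2^1 · 26523, so s = 1 and d = 26523.
x_0 = 13^26523 mod 53047 = 53046.
x_0 = 53046 ≡ −1, so 13 is not a witness.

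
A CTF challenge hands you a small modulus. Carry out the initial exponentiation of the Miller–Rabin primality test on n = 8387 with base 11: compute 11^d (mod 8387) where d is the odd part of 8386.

n − 1 = 8386 = 2^1 · 4193, so s = 1 and d = 4193.
11^4193 mod 8387 = 8386.

8386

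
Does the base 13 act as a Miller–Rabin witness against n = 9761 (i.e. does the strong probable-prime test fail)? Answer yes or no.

n − 1 = 9760 = 2^5 · 305, so s = 5 and d = 305.
x_0 = 13^305 mod 9761 = 2173.
x_0 is neither 1 nor 9760, so continue squaring.
x_1 = 2173^2 mod 9761 = 7366.
x_2 = 7366^2 mod 9761 = 6318.
x_3 = 6318^2 mod 9761 = 4395.
x_4 = 4395^2 mod 9761 = 8767.
Reached i = s−1 = 4 without hitting −1: 13 is a Miller–Rabin witness and 9761 is composite.

yes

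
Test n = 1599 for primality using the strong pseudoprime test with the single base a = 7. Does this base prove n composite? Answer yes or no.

n − 1 = 1598 = 2^1 · 799, so s = 1 and d = 799.
Repeated squaring mod 1599: 7^1 ≡ 7, 7^2 ≡ 49, 7^4 ≡ 802, 7^8 ≡ 406, 7^16 ≡ 139, 7^32 ≡ 133, 7^64 ≡ 100, 7^128 ≡ 406, 7^256 ≡ 139, 7^512 ≡ 133.
799 = 512 + 256 + 16 + 8 + 4 + 2 + 1, so 7^799 ≡ 133·139·139·406·802·49·7 ≡ 1072 (mod 1599).
x_0 = 7^799 mod 1599 = 1072.
x_0 ∉ {1, 1598} and s = 1, so 7 is a Miller–Rabin witness and 1599 is composite.

yes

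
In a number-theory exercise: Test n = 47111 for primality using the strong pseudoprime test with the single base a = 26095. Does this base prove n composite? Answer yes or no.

n − 1 = 47110 = 2^1 · 23555, so s = 1 and d = 23555.
x_0 = 26095^23555 mod 47111 = 1.
x_0 = 1, so 26095 is not a witness.

no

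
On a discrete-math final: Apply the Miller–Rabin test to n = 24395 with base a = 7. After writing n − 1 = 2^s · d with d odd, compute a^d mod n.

n − 1 = 24394 = 2^1 · 12197, so s = 1 and d = 12197.
Repeated squaring mod 24395: 7^1 ≡ 7, 7^2 ≡ 49, 7^4 ≡ 2401, 7^8 ≡ 7581, 7^16 ≡ 21336, 7^32 ≡ 14196, 7^64 ≡ 23716, 7^128 ≡ 21931, 7^256 ≡ 21336, 7^512 ≡ 14196, 7^1024 ≡ 23716, 7^2048 ≡ 21931, 7^4096 ≡ 21336, 7^8192 ≡ 14196.
12197 = 8192 + 2048 + 1024 + 512 + 256 + 128 + 32 + 4 + 1, so 7^12197 ≡ 14196·21931·23716·14196·21336·21931·14196·2401·7 ≡ 9072 (mod 24395).

9072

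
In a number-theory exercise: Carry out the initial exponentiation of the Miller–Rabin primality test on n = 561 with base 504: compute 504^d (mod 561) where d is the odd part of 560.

243

n − 1 = 560 = 2^4 · 35, so s = 4 and d = 35.
Repeated squaring mod 561: 504^1 ≡ 504, 504^2 ≡ 444, 504^4 ≡ 225, 504^8 ≡ 135, 504^16 ≡ 273, 504^32 ≡ 477.
35 = 32 + 2 + 1, so 504^35 ≡ 477·444·504 ≡ 243 (mod 561).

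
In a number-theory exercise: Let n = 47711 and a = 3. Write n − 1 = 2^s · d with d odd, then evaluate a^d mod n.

n − 1 = 47710 = 2^1 · 23855, so s = 1 and d = 23855.
By repeated squaring, 3^23855 ≡ 1 (mod 47711).

1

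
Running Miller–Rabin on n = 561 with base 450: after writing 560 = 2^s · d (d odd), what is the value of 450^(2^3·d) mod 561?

n − 1 = 560 = 2^4 · 35, so s = 4 and d = 35.
x_0 = 450^35 mod 561 = 87.
x_1 = 87^2 mod 561 = 276.
x_2 = 276^2 mod 561 = 441.
x_3 = 441^2 mod 561 = 375.

375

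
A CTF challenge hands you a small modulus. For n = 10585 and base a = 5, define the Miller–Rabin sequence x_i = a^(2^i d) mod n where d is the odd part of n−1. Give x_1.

8295

n − 1 = 10584 = 2^3 · 1323, so s = 3 and d = 1323.
x_0 = 5^1323 mod 10585 = 9395.
x_1 = 9395^2 mod 10585 = 8295.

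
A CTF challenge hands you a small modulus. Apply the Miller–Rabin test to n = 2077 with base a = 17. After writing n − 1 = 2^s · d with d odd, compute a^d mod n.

1112

n − 1 = 2076 = 2^2 · 519, so s = 2 and d = 519.
17^519 mod 2077 = 1112.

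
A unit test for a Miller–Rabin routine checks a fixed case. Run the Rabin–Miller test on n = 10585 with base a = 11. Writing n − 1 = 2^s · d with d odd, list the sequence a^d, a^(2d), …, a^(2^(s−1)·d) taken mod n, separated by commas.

n − 1 = 10584 = 2^3 · 1323, so s = 3 and d = 1323.
x_0 = 11^1323 mod 10585 = 7436.
x_1 = 7436^2 mod 10585 = 8641.
x_2 = 8641^2 mod 10585 = 291.

7436, 8641, 291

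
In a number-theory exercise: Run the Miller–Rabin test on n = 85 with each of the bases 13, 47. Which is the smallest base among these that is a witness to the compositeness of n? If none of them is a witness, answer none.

none

n − 1 = 84 = 2^2 · 21, so s = 2 and d = 21.
Base 13: x_0 = 13^21 mod 85 = 13. x_0 is neither 1 nor 84, so continue squaring. x_1 = 13^2 mod 85 = 84. x_1 ≡ −1, so 13 is not a witness.
Base 47: x_0 = 47^21 mod 85 = 47. x_0 is neither 1 nor 84, so continue squaring. x_1 = 47^2 mod 85 = 84. x_1 ≡ −1, so 47 is not a witness.
No listed base is a witness for 85.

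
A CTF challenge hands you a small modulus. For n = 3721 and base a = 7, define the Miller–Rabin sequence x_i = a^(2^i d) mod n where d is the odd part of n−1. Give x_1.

3110

n − 1 = 3720 = 2^3 · 465, so s = 3 and d = 465.
Repeated squaring mod 3721: 7^1 ≡ 7, 7^2 ≡ 49, 7^4 ≡ 2401, 7^8 ≡ 972, 7^16 ≡ 3371, 7^32 ≡ 3428, 7^64 ≡ 266, 7^128 ≡ 57, 7^256 ≡ 3249.
465 = 256 + 128 + 64 + 16 + 1, so 7^465 ≡ 3249·57·266·3371·7 ≡ 3405 (mod 3721).
x_0 = 3405.
x_1 = 3405^2 mod 3721 = 3110.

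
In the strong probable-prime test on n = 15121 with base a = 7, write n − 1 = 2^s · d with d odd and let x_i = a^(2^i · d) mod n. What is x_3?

n − 1 = 15120 = 2^4 · 945, so s = 4 and d = 945.
x_0 = 7^945 mod 15121 = 1.
x_1 = 1^2 mod 15121 = 1.
x_2 = 1^2 mod 15121 = 1.
x_3 = 1^2 mod 15121 = 1.

1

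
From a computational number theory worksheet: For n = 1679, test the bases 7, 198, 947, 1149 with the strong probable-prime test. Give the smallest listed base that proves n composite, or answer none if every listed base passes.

7

n − 1 = 1678 = 2^1 · 839, so s = 1 and d = 839.
Base 7: x_0 = 7^839 mod 1679 = 21. x_0 ∉ {1, 1678} and s = 1, so 7 is a Miller–Rabin witness and 1679 is composite.
Base 198: x_0 = 198^839 mod 1679 = 1088. x_0 ∉ {1, 1678} and s = 1, so 198 is a Miller–Rabin witness and 1679 is composite.
Base 947: x_0 = 947^839 mod 1679 = 1237. x_0 ∉ {1, 1678} and s = 1, so 947 is a Miller–Rabin witness and 1679 is composite.
Base 1149: x_0 = 1149^839 mod 1679 = 1425. x_0 ∉ {1, 1678} and s = 1, so 1149 is a Miller–Rabin witness and 1679 is composite.
The smallest witness among the given bases is 7.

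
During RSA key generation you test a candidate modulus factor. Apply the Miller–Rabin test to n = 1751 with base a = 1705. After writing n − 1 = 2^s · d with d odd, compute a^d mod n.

1592

n − 1 = 1750 = 2^1 · 875, so s = 1 and d = 875.
Repeated squaring mod 1751: 1705^1 ≡ 1705, 1705^2 ≡ 365, 1705^4 ≡ 149, 1705^8 ≡ 1189, 1705^16 ≡ 664, 1705^32 ≡ 1395, 1705^64 ≡ 664, 1705^128 ≡ 1395, 1705^256 ≡ 664, 1705^512 ≡ 1395.
875 = 512 + 256 + 64 + 32 + 8 + 2 + 1, so 1705^875 ≡ 1395·664·664·1395·1189·365·1705 ≡ 1592 (mod 1751).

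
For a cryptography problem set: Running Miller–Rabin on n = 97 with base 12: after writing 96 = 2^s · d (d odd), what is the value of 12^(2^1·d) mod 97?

n − 1 = 96 = 2^5 · 3, so s = 5 and d = 3.
x_0 = 12^3 mod 97 = 79.
x_1 = 79^2 mod 97 = 33.

33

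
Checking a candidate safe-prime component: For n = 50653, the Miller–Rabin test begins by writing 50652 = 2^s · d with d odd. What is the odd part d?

Halving: 50652 → 25326 → 12663; 12663 is odd.
So 50652 = 2^2 · 12663.

12663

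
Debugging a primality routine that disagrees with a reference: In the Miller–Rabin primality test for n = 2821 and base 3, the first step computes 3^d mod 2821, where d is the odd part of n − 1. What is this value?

1301

n − 1 = 2820 = 2^2 · 705, so s = 2 and d = 705.
3^705 mod 2821 = 1301.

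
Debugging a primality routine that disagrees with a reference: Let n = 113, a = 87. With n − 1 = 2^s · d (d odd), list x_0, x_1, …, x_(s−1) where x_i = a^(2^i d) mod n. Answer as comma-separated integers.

n − 1 = 112 = 2^4 · 7, so s = 4 and d = 7.
x_0 = 87^7 mod 113 = 95.
x_1 = 95^2 mod 113 = 98.
x_2 = 98^2 mod 113 = 112.
x_3 = 112^2 mod 113 = 1.

95, 98, 112, 1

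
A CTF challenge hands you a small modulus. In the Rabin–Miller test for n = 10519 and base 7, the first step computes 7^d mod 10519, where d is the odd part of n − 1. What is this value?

5887

n − 1 = 10518 = 2^1 · 5259, so s = 1 and d = 5259.
7^5259 mod 10519 = 5887.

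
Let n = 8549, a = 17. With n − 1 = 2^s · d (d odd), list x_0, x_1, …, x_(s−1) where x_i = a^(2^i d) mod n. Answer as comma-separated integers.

n − 1 = 8548 = 2^2 · 2137, so s = 2 and d = 2137.
x_0 = 17^2137 mod 8549 = 4790.
x_1 = 4790^2 mod 8549 = 7133.

4790, 7133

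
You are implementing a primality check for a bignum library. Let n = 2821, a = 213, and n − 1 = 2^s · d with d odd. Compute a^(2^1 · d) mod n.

1520

n − 1 = 2820 = 2^2 · 705, so s = 2 and d = 705.
x_0 = 213^705 mod 2821 = 1084.
x_1 = 1084^2 mod 2821 = 1520.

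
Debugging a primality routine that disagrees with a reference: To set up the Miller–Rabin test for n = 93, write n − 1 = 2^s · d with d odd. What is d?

23

Halving: 92 → 46 → 23; 23 is odd.
So 92 = 2^2 · 23.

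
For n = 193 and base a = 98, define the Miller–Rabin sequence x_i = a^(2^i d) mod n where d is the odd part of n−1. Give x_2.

43

n − 1 = 192 = 2^6 · 3, so s = 6 and d = 3.
x_0 = 98^3 mod 193 = 124.
x_1 = 124^2 mod 193 = 129.
x_2 = 129^2 mod 193 = 43.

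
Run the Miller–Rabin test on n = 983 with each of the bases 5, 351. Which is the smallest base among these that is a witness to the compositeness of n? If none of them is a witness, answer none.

none

n − 1 = 982 = 2^1 · 491, so s = 1 and d = 491.
Base 5: x_0 = 5^491 mod 983 = 982. x_0 = 982 ≡ −1, so 5 is not a witness.
Base 351: x_0 = 351^491 mod 983 = 982. x_0 = 982 ≡ −1, so 351 is not a witness.
No listed base is a witness for 983.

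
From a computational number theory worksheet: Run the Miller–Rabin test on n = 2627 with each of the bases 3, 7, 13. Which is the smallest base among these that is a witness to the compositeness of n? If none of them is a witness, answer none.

3

n − 1 = 2626 = 2^1 · 1313, so s = 1 and d = 1313.
Base 3: x_0 = 3^1313 mod 2627 = 469. x_0 ∉ {1, 2626} and s = 1, so 3 is a Miller–Rabin witness and 2627 is composite.
Base 7: x_0 = 7^1313 mod 2627 = 2051. x_0 ∉ {1, 2626} and s = 1, so 7 is a Miller–Rabin witness and 2627 is composite.
Base 13: x_0 = 13^1313 mod 2627 = 1016. x_0 ∉ {1, 2626} and s = 1, so 13 is a Miller–Rabin witness and 2627 is composite.
The smallest witness among the given bases is 3.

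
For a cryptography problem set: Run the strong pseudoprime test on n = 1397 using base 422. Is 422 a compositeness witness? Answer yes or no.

yes

n − 1 = 1396 = 2^2 · 349, so s = 2 and d = 349.
x_0 = 422^349 mod 1397 = 399.
x_0 is neither 1 nor 1396, so continue squaring.
x_1 = 399^2 mod 1397 = 1340.
Reached i = s−1 = 1 without hitting −1: 422 is a Miller–Rabin witness and 1397 is composite.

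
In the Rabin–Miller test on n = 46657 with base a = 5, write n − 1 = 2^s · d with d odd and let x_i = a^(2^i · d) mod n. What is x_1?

43289

n − 1 = 46656 = 2^6 · 729, so s = 6 and d = 729.
x_0 = 5^729 mod 46657 = 746.
x_1 = 746^2 mod 46657 = 43289.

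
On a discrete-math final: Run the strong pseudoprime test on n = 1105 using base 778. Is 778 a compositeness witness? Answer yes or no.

no

n − 1 = 1104 = 2^4 · 69, so s = 4 and d = 69.
x_0 = 778^69 mod 1105 = 268.
x_0 is neither 1 nor 1104, so continue squaring.
x_1 = 268^2 mod 1105 = 1104.
x_1 ≡ −1, so 778 is not a witness.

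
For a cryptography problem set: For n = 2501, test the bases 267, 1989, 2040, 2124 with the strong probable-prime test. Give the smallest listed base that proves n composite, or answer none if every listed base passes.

n − 1 = 2500 = 2^2 · 625, so s = 2 and d = 625.
Base 267: x_0 = 267^625 mod 2501 = 50. x_0 is neither 1 nor 2500, so continue squaring. x_1 = 50^2 mod 2501 = 2500. x_1 ≡ −1, so 267 is not a witness.
Base 1989: x_0 = 1989^625 mod 2501 = 255. x_0 is neither 1 nor 2500, so continue squaring. x_1 = 255^2 mod 2501 = 2500. x_1 ≡ −1, so 1989 is not a witness.
Base 2040: x_0 = 2040^625 mod 2501 = 2500. x_0 = 2500 ≡ −1, so 2040 is not a witness.
Base 2124: x_0 = 2124^625 mod 2501 = 2246. x_0 is neither 1 nor 2500, so continue squaring. x_1 = 2246^2 mod 2501 = 2500. x_1 ≡ −1, so 2124 is not a witness.
No listed base is a witness for 2501.

none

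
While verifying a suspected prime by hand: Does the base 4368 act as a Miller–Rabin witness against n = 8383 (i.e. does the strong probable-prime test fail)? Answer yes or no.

n − 1 = 8382 = 2^1 · 4191, so s = 1 and d = 4191.
x_0 = 4368^4191 mod 8383 = 4698.
x_0 ∉ {1, 8382} and s = 1, so 4368 is a Miller–Rabin witness and 8383 is composite.

yes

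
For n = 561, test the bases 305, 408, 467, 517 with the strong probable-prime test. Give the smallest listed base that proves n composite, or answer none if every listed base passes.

n − 1 = 560 = 2^4 · 35, so s = 4 and d = 35.
Base 305: x_0 = 305^35 mod 561 = 560. x_0 = 560 ≡ −1, so 305 is not a witness.
Base 408: x_0 = 408^35 mod 561 = 408. x_0 is neither 1 nor 560, so continue squaring. x_1 = 408^2 mod 561 = 408. x_2 = 408^2 mod 561 = 408. x_3 = 408^2 mod 561 = 408. Reached i = s−1 = 3 without hitting −1: 408 is a Miller–Rabin witness and 561 is composite.
Base 467: x_0 = 467^35 mod 561 = 155. x_0 is neither 1 nor 560, so continue squaring. x_1 = 155^2 mod 561 = 463. x_2 = 463^2 mod 561 = 67. x_3 = 67^2 mod 561 = 1. x_3 = 1 but x_2 ≠ ±1, a nontrivial square root of 1 — 467 is a witness and 561 is composite.
Base 517: x_0 = 517^35 mod 561 = 88. x_0 is neither 1 nor 560, so continue squaring. x_1 = 88^2 mod 561 = 451. x_2 = 451^2 mod 561 = 319. x_3 = 319^2 mod 561 = 220. Reached i = s−1 = 3 without hitting −1: 517 is a Miller–Rabin witness and 561 is composite.
The smallest witness among the given bases is 408.

408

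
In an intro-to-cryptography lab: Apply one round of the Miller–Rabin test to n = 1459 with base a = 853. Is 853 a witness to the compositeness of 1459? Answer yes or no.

no

n − 1 = 1458 = 2^1 · 729, so s = 1 and d = 729.
Repeated squaring mod 1459: 853^1 ≡ 853, 853^2 ≡ 1027, 853^4 ≡ 1331, 853^8 ≡ 335, 853^16 ≡ 1341, 853^32 ≡ 793, 853^64 ≡ 20, 853^128 ≡ 400, 853^256 ≡ 969, 853^512 ≡ 824.
729 = 512 + 128 + 64 + 16 + 8 + 1, so 853^729 ≡ 824·400·20·1341·335·853 ≡ 1458 (mod 1459).
x_0 = 853^729 mod 1459 = 1458.
x_0 = 1458 ≡ −1, so 853 is not a witness.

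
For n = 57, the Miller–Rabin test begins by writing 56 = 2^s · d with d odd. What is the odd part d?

7

Halving: 56 → 28 → 14 → 7; 7 is odd.
So 56 = 2^3 · 7.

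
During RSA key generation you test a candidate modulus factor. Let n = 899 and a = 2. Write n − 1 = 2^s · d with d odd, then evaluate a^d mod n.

698

n − 1 = 898 = 2^1 · 449, so s = 1 and d = 449.
Repeated squaring mod 899: 2^1 ≡ 2, 2^2 ≡ 4, 2^4 ≡ 16, 2^8 ≡ 256, 2^16 ≡ 808, 2^32 ≡ 190, 2^64 ≡ 140, 2^128 ≡ 721, 2^256 ≡ 219.
449 = 256 + 128 + 64 + 1, so 2^449 ≡ 219·721·140·2 ≡ 698 (mod 899).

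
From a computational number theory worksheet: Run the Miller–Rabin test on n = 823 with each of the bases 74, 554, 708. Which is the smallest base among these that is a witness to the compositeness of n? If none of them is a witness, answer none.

n − 1 = 822 = 2^1 · 411, so s = 1 and d = 411.
Base 74: x_0 = 74^411 mod 823 = 1. x_0 = 1, so 74 is not a witness.
Base 554: x_0 = 554^411 mod 823 = 822. x_0 = 822 ≡ −1, so 554 is not a witness.
Base 708: x_0 = 708^411 mod 823 = 822. x_0 = 822 ≡ −1, so 708 is not a witness.
No listed base is a witness for 823.

none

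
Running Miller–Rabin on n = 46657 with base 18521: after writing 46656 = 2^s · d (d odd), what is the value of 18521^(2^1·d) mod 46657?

n − 1 = 46656 = 2^6 · 729, so s = 6 and d = 729.
x_0 = 18521^729 mod 46657 = 39404.
x_1 = 39404^2 mod 46657 = 23570.

23570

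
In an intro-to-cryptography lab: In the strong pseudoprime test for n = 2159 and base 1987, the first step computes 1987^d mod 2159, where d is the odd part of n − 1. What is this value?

1385

n − 1 = 2158 = 2^1 · 1079, so s = 1 and d = 1079.
1987^1079 mod 2159 = 1385.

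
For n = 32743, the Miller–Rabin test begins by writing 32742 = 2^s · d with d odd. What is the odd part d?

16371

Halving: 32742 → 16371; 16371 is odd.
So 32742 = 2^1 · 16371.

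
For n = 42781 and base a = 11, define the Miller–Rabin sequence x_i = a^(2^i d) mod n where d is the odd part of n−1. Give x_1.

38274

n − 1 = 42780 = 2^2 · 10695, so s = 2 and d = 10695.
x_0 = 11^10695 mod 42781 = 30742.
x_1 = 30742^2 mod 42781 = 38274.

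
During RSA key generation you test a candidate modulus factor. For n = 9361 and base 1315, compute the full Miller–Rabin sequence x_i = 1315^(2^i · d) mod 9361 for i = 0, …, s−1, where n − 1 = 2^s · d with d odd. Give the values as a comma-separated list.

7468, 7547, 4885, 2036

n − 1 = 9360 = 2^4 · 585, so s = 4 and d = 585.
x_0 = 1315^585 mod 9361 = 7468.
x_1 = 7468^2 mod 9361 = 7547.
x_2 = 7547^2 mod 9361 = 4885.
x_3 = 4885^2 mod 9361 = 2036.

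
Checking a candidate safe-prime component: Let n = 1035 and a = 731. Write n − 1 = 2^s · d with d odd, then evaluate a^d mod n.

n − 1 = 1034 = 2^1 · 517, so s = 1 and d = 517.
731^517 mod 1035 = 461.

461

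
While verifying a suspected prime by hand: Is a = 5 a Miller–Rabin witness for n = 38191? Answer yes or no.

n − 1 = 38190 = 2^1 · 19095, so s = 1 and d = 19095.
x_0 = 5^19095 mod 38191 = 33486.
x_0 ∉ {1, 38190} and s = 1, so 5 is a Miller–Rabin witness and 38191 is composite.

yes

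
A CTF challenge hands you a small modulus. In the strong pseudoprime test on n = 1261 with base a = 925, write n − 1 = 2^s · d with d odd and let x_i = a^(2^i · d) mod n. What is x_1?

467

n − 1 = 1260 = 2^2 · 315, so s = 2 and d = 315.
By repeated squaring, 925^315 ≡ 1113 (mod 1261).
x_0 = 1113.
x_1 = 1113^2 mod 1261 = 467.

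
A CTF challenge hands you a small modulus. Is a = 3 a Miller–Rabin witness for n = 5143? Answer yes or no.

yes

n − 1 = 5142 = 2^1 · 2571, so s = 1 and d = 2571.
Repeated squaring mod 5143: 3^1 ≡ 3, 3^2 ≡ 9, 3^4 ≡ 81, 3^8 ≡ 1418, 3^16 ≡ 4954, 3^32 ≡ 4863, 3^64 ≡ 1255, 3^128 ≡ 1267, 3^256 ≡ 673, 3^512 ≡ 345, 3^1024 ≡ 736, 3^2048 ≡ 1681.
2571 = 2048 + 512 + 8 + 2 + 1, so 3^2571 ≡ 1681·345·1418·9·3 ≡ 3230 (mod 5143).
x_0 = 3^2571 mod 5143 = 3230.
x_0 ∉ {1, 5142} and s = 1, so 3 is a Miller–Rabin witness and 5143 is composite.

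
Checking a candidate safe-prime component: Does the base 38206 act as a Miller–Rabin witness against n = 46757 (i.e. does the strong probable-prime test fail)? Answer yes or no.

n − 1 = 46756 = 2^2 · 11689, so s = 2 and d = 11689.
x_0 = 38206^11689 mod 46757 = 1.
x_0 = 1, so 38206 is not a witness.

no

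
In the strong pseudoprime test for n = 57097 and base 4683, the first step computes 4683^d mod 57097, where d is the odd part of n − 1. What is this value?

23785

n − 1 = 57096 = 2^3 · 7137, so s = 3 and d = 7137.
Repeated squaring mod 57097: 4683^1 ≡ 4683, 4683^2 ≡ 5241, 4683^4 ≡ 4424, 4683^8 ≡ 44602, 4683^16 ≡ 21827, 4683^32 ≡ 561, 4683^64 ≡ 29236, 4683^128 ≡ 1606, 4683^256 ≡ 9871, 4683^512 ≡ 29159, 4683^1024 ≡ 15854, 4683^2048 ≡ 8322, 4683^4096 ≡ 54120.
7137 = 4096 + 2048 + 512 + 256 + 128 + 64 + 32 + 1, so 4683^7137 ≡ 54120·8322·29159·9871·1606·29236·561·4683 ≡ 23785 (mod 57097).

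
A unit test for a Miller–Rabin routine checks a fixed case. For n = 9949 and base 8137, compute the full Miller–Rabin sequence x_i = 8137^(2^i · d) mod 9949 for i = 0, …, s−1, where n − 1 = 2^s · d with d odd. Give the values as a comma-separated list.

n − 1 = 9948 = 2^2 · 2487, so s = 2 and d = 2487.
x_0 = 8137^2487 mod 9949 = 2543.
x_1 = 2543^2 mod 9949 = 9948.

2543, 9948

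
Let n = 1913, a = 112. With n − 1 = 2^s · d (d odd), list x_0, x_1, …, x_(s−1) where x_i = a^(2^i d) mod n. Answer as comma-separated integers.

1201, 1912, 1

n − 1 = 1912 = 2^3 · 239, so s = 3 and d = 239.
x_0 = 112^239 mod 1913 = 1201.
x_1 = 1201^2 mod 1913 = 1912.
x_2 = 1912^2 mod 1913 = 1.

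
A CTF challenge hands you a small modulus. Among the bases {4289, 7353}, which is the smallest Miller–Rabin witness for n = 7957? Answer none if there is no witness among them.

n − 1 = 7956 = 2^2 · 1989, so s = 2 and d = 1989.
Base 4289: x_0 = 4289^1989 mod 7957 = 1. x_0 = 1, so 4289 is not a witness.
Base 7353: x_0 = 7353^1989 mod 7957 = 4025. x_0 is neither 1 nor 7956, so continue squaring. x_1 = 4025^2 mod 7957 = 173. Reached i = s−1 = 1 without hitting −1: 7353 is a Miller–Rabin witness and 7957 is composite.
The smallest witness among the given bases is 7353.

7353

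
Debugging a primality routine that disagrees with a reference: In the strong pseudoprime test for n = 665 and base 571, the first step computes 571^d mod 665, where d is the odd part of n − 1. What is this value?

n − 1 = 664 = 2^3 · 83, so s = 3 and d = 83.
Repeated squaring mod 665: 571^1 ≡ 571, 571^2 ≡ 191, 571^4 ≡ 571, 571^8 ≡ 191, 571^16 ≡ 571, 571^32 ≡ 191, 571^64 ≡ 571.
83 = 64 + 16 + 2 + 1, so 571^83 ≡ 571·571·191·571 ≡ 191 (mod 665).

191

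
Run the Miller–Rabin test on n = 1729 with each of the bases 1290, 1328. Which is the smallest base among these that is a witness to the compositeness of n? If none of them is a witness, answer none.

n − 1 = 1728 = 2^6 · 27, so s = 6 and d = 27.
Base 1290: x_0 = 1290^27 mod 1729 = 1. x_0 = 1, so 1290 is not a witness.
Base 1328: x_0 = 1328^27 mod 1729 = 1217. x_0 is neither 1 nor 1728, so continue squaring. x_1 = 1217^2 mod 1729 = 1065. x_2 = 1065^2 mod 1729 = 1. x_2 = 1 but x_1 ≠ ±1, a nontrivial square root of 1 — 1328 is a witness and 1729 is composite.
The smallest witness among the given bases is 1328.

1328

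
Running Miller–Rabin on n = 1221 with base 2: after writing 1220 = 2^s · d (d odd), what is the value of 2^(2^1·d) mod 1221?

n − 1 = 1220 = 2^2 · 305, so s = 2 and d = 305.
x_0 = 2^305 mod 1221 = 758.
x_1 = 758^2 mod 1221 = 694.

694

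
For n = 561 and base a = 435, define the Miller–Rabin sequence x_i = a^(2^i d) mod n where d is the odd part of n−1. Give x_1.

n − 1 = 560 = 2^4 · 35, so s = 4 and d = 35.
x_0 = 435^35 mod 561 = 252.
x_1 = 252^2 mod 561 = 111.

111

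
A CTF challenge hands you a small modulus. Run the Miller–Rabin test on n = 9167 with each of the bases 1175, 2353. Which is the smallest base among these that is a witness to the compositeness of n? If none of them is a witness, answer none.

1175

n − 1 = 9166 = 2^1 · 4583, so s = 1 and d = 4583.
Base 1175: x_0 = 1175^4583 mod 9167 = 1670. x_0 ∉ {1, 9166} and s = 1, so 1175 is a Miller–Rabin witness and 9167 is composite.
Base 2353: x_0 = 2353^4583 mod 9167 = 5995. x_0 ∉ {1, 9166} and s = 1, so 2353 is a Miller–Rabin witness and 9167 is composite.
The smallest witness among the given bases is 1175.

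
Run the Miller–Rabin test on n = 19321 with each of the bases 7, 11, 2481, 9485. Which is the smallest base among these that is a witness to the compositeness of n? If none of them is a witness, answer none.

n − 1 = 19320 = 2^3 · 2415, so s = 3 and d = 2415.
Base 7: x_0 = 7^2415 mod 19321 = 16542. x_0 is neither 1 nor 19320, so continue squaring. x_1 = 16542^2 mod 19321 = 13762. x_2 = 13762^2 mod 19321 = 8202. Reached i = s−1 = 2 without hitting −1: 7 is a Miller–Rabin witness and 19321 is composite.
Base 11: x_0 = 11^2415 mod 19321 = 12650. x_0 is neither 1 nor 19320, so continue squaring. x_1 = 12650^2 mod 19321 = 5978. x_2 = 5978^2 mod 19321 = 11955. Reached i = s−1 = 2 without hitting −1: 11 is a Miller–Rabin witness and 19321 is composite.
Base 2481: x_0 = 2481^2415 mod 19321 = 2503. x_0 is neither 1 nor 19320, so continue squaring. x_1 = 2503^2 mod 19321 = 5005. x_2 = 5005^2 mod 19321 = 10009. Reached i = s−1 = 2 without hitting −1: 2481 is a Miller–Rabin witness and 19321 is composite.
Base 9485: x_0 = 9485^2415 mod 19321 = 5559. x_0 is neither 1 nor 19320, so continue squaring. x_1 = 5559^2 mod 19321 = 8202. x_2 = 8202^2 mod 19321 = 16403. Reached i = s−1 = 2 without hitting −1: 9485 is a Miller–Rabin witness and 19321 is composite.
The smallest witness among the given bases is 7.

7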